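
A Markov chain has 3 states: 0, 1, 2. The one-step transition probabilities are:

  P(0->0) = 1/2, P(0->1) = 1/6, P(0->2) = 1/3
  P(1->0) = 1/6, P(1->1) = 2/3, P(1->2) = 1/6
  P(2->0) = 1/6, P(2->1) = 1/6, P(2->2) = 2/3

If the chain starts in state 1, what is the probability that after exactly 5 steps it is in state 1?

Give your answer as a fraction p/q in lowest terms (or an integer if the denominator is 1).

Answer: 17/48

Derivation:
Computing P^5 by repeated multiplication:
P^1 =
  0: [1/2, 1/6, 1/3]
  1: [1/6, 2/3, 1/6]
  2: [1/6, 1/6, 2/3]
P^2 =
  0: [1/3, 1/4, 5/12]
  1: [2/9, 1/2, 5/18]
  2: [2/9, 1/4, 19/36]
P^3 =
  0: [5/18, 7/24, 31/72]
  1: [13/54, 5/12, 37/108]
  2: [13/54, 7/24, 101/216]
P^4 =
  0: [7/27, 5/16, 185/432]
  1: [20/81, 3/8, 245/648]
  2: [20/81, 5/16, 571/1296]
P^5 =
  0: [41/162, 31/96, 1099/2592]
  1: [121/486, 17/48, 1543/3888]
  2: [121/486, 31/96, 3329/7776]

(P^5)[1 -> 1] = 17/48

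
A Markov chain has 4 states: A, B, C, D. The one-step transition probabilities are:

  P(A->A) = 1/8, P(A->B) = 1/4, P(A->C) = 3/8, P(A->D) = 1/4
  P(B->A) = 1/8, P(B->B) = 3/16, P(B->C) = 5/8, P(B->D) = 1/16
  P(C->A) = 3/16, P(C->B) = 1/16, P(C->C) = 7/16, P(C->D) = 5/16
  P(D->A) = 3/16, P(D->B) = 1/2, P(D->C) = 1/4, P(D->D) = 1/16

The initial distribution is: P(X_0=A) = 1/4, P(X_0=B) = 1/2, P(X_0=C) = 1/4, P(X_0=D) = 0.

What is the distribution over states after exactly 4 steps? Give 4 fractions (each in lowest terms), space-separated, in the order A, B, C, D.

Propagating the distribution step by step (d_{t+1} = d_t * P):
d_0 = (A=1/4, B=1/2, C=1/4, D=0)
  d_1[A] = 1/4*1/8 + 1/2*1/8 + 1/4*3/16 + 0*3/16 = 9/64
  d_1[B] = 1/4*1/4 + 1/2*3/16 + 1/4*1/16 + 0*1/2 = 11/64
  d_1[C] = 1/4*3/8 + 1/2*5/8 + 1/4*7/16 + 0*1/4 = 33/64
  d_1[D] = 1/4*1/4 + 1/2*1/16 + 1/4*5/16 + 0*1/16 = 11/64
d_1 = (A=9/64, B=11/64, C=33/64, D=11/64)
  d_2[A] = 9/64*1/8 + 11/64*1/8 + 33/64*3/16 + 11/64*3/16 = 43/256
  d_2[B] = 9/64*1/4 + 11/64*3/16 + 33/64*1/16 + 11/64*1/2 = 95/512
  d_2[C] = 9/64*3/8 + 11/64*5/8 + 33/64*7/16 + 11/64*1/4 = 439/1024
  d_2[D] = 9/64*1/4 + 11/64*1/16 + 33/64*5/16 + 11/64*1/16 = 223/1024
d_2 = (A=43/256, B=95/512, C=439/1024, D=223/1024)
  d_3[A] = 43/256*1/8 + 95/512*1/8 + 439/1024*3/16 + 223/1024*3/16 = 1355/8192
  d_3[B] = 43/256*1/4 + 95/512*3/16 + 439/1024*1/16 + 223/1024*1/2 = 3481/16384
  d_3[C] = 43/256*3/8 + 95/512*5/8 + 439/1024*7/16 + 223/1024*1/4 = 6897/16384
  d_3[D] = 43/256*1/4 + 95/512*1/16 + 439/1024*5/16 + 223/1024*1/16 = 103/512
d_3 = (A=1355/8192, B=3481/16384, C=6897/16384, D=103/512)
  d_4[A] = 1355/8192*1/8 + 3481/16384*1/8 + 6897/16384*3/16 + 103/512*3/16 = 42961/262144
  d_4[B] = 1355/8192*1/4 + 3481/16384*3/16 + 6897/16384*1/16 + 103/512*1/2 = 13637/65536
  d_4[C] = 1355/8192*3/8 + 3481/16384*5/8 + 6897/16384*7/16 + 103/512*1/4 = 112533/262144
  d_4[D] = 1355/8192*1/4 + 3481/16384*1/16 + 6897/16384*5/16 + 103/512*1/16 = 26051/131072
d_4 = (A=42961/262144, B=13637/65536, C=112533/262144, D=26051/131072)

Answer: 42961/262144 13637/65536 112533/262144 26051/131072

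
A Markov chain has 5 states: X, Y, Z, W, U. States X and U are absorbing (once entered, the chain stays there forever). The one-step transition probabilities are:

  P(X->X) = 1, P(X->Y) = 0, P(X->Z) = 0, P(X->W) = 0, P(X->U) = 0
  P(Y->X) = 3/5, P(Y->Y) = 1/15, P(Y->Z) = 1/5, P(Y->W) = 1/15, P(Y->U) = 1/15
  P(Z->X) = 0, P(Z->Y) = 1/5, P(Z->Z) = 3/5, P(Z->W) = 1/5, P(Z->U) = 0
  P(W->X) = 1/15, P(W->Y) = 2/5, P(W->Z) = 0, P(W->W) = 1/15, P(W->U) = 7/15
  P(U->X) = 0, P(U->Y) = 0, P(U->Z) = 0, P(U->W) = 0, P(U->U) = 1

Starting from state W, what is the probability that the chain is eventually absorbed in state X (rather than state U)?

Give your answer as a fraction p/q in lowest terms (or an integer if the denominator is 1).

Let a_i = P(absorbed in X | start in state i).
Boundary conditions: a_X = 1, a_U = 0.
For each transient state i, a_i = sum_j P(i->j) * a_j:
  a_Y = 3/5*a_X + 1/15*a_Y + 1/5*a_Z + 1/15*a_W + 1/15*a_U
  a_Z = 0*a_X + 1/5*a_Y + 3/5*a_Z + 1/5*a_W + 0*a_U
  a_W = 1/15*a_X + 2/5*a_Y + 0*a_Z + 1/15*a_W + 7/15*a_U

Substituting a_X = 1 and a_U = 0, rearrange to (I - Q) a = r where r[i] = P(i -> X):
  [14/15, -1/5, -1/15] . (a_Y, a_Z, a_W) = 3/5
  [-1/5, 2/5, -1/5] . (a_Y, a_Z, a_W) = 0
  [-2/5, 0, 14/15] . (a_Y, a_Z, a_W) = 1/15

Solving yields:
  a_Y = 257/320
  a_Z = 39/64
  a_W = 133/320

Starting state is W, so the absorption probability is a_W = 133/320.

Answer: 133/320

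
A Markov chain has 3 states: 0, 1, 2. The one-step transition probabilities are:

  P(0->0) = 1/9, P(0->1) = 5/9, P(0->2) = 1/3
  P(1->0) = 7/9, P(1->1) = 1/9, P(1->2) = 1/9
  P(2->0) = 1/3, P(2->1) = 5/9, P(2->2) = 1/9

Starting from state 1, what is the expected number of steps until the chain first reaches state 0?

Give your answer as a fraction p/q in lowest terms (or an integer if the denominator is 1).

Answer: 81/59

Derivation:
Let h_i = expected steps to first reach 0 from state i.
Boundary: h_0 = 0.
First-step equations for the other states:
  h_1 = 1 + 7/9*h_0 + 1/9*h_1 + 1/9*h_2
  h_2 = 1 + 1/3*h_0 + 5/9*h_1 + 1/9*h_2

Substituting h_0 = 0 and rearranging gives the linear system (I - Q) h = 1:
  [8/9, -1/9] . (h_1, h_2) = 1
  [-5/9, 8/9] . (h_1, h_2) = 1

Solving yields:
  h_1 = 81/59
  h_2 = 117/59

Starting state is 1, so the expected hitting time is h_1 = 81/59.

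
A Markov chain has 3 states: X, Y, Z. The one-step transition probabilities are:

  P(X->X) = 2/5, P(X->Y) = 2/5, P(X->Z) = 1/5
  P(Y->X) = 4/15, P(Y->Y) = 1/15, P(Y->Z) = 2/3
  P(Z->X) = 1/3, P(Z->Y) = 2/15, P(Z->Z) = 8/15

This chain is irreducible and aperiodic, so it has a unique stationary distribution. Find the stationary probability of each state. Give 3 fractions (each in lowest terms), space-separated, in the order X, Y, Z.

Answer: 13/38 4/19 17/38

Derivation:
The stationary distribution satisfies pi = pi * P, i.e.:
  pi_X = 2/5*pi_X + 4/15*pi_Y + 1/3*pi_Z
  pi_Y = 2/5*pi_X + 1/15*pi_Y + 2/15*pi_Z
  pi_Z = 1/5*pi_X + 2/3*pi_Y + 8/15*pi_Z
with normalization: pi_X + pi_Y + pi_Z = 1.

Using the first 2 balance equations plus normalization, the linear system A*pi = b is:
  [-3/5, 4/15, 1/3] . pi = 0
  [2/5, -14/15, 2/15] . pi = 0
  [1, 1, 1] . pi = 1

Solving yields:
  pi_X = 13/38
  pi_Y = 4/19
  pi_Z = 17/38

Verification (pi * P):
  13/38*2/5 + 4/19*4/15 + 17/38*1/3 = 13/38 = pi_X  (ok)
  13/38*2/5 + 4/19*1/15 + 17/38*2/15 = 4/19 = pi_Y  (ok)
  13/38*1/5 + 4/19*2/3 + 17/38*8/15 = 17/38 = pi_Z  (ok)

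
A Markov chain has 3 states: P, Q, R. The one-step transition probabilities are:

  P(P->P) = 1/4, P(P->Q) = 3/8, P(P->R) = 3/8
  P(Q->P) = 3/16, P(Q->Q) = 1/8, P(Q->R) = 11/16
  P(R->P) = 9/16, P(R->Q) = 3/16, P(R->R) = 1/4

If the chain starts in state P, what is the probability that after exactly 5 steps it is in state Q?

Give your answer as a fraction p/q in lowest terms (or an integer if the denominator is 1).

Computing P^5 by repeated multiplication:
P^1 =
  P: [1/4, 3/8, 3/8]
  Q: [3/16, 1/8, 11/16]
  R: [9/16, 3/16, 1/4]
P^2 =
  P: [11/32, 27/128, 57/128]
  Q: [117/256, 55/256, 21/64]
  R: [81/256, 9/32, 103/256]
P^3 =
  P: [385/1024, 489/2048, 789/2048]
  Q: [1389/4096, 133/512, 1643/4096]
  R: [1467/4096, 939/4096, 845/2048]
P^4 =
  P: [91/256, 7965/32768, 13155/32768]
  Q: [23535/65536, 15391/65536, 13305/32768]
  R: [23895/65536, 7875/32768, 25891/65536]
P^5 =
  P: [94441/262144, 125283/524288, 210123/524288]
  Q: [379803/1048576, 125911/524288, 416951/1048576]
  R: [375849/1048576, 252543/1048576, 52523/131072]

(P^5)[P -> Q] = 125283/524288

Answer: 125283/524288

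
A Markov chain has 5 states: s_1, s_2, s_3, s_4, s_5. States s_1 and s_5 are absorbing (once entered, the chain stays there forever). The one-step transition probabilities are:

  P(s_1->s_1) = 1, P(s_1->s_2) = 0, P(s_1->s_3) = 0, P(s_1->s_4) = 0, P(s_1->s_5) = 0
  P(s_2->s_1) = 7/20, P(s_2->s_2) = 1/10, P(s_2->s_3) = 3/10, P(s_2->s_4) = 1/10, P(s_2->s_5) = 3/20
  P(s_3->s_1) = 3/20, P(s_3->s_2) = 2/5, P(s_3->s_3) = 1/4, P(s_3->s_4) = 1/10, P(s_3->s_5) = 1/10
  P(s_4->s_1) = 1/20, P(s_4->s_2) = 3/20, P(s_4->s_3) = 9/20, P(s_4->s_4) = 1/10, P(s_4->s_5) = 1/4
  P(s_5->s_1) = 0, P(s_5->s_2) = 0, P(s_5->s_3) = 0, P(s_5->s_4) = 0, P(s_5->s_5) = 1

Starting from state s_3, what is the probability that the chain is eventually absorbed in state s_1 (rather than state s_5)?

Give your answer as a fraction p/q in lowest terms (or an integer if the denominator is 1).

Answer: 1028/1701

Derivation:
Let a_i = P(absorbed in s_1 | start in state i).
Boundary conditions: a_s_1 = 1, a_s_5 = 0.
For each transient state i, a_i = sum_j P(i->j) * a_j:
  a_s_2 = 7/20*a_s_1 + 1/10*a_s_2 + 3/10*a_s_3 + 1/10*a_s_4 + 3/20*a_s_5
  a_s_3 = 3/20*a_s_1 + 2/5*a_s_2 + 1/4*a_s_3 + 1/10*a_s_4 + 1/10*a_s_5
  a_s_4 = 1/20*a_s_1 + 3/20*a_s_2 + 9/20*a_s_3 + 1/10*a_s_4 + 1/4*a_s_5

Substituting a_s_1 = 1 and a_s_5 = 0, rearrange to (I - Q) a = r where r[i] = P(i -> s_1):
  [9/10, -3/10, -1/10] . (a_s_2, a_s_3, a_s_4) = 7/20
  [-2/5, 3/4, -1/10] . (a_s_2, a_s_3, a_s_4) = 3/20
  [-3/20, -9/20, 9/10] . (a_s_2, a_s_3, a_s_4) = 1/20

Solving yields:
  a_s_2 = 52/81
  a_s_3 = 1028/1701
  a_s_4 = 527/1134

Starting state is s_3, so the absorption probability is a_s_3 = 1028/1701.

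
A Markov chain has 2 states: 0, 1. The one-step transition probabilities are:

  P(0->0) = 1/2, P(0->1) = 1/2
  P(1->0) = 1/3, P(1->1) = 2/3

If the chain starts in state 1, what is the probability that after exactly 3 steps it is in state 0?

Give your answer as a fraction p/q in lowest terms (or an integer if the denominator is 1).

Computing P^3 by repeated multiplication:
P^1 =
  0: [1/2, 1/2]
  1: [1/3, 2/3]
P^2 =
  0: [5/12, 7/12]
  1: [7/18, 11/18]
P^3 =
  0: [29/72, 43/72]
  1: [43/108, 65/108]

(P^3)[1 -> 0] = 43/108

Answer: 43/108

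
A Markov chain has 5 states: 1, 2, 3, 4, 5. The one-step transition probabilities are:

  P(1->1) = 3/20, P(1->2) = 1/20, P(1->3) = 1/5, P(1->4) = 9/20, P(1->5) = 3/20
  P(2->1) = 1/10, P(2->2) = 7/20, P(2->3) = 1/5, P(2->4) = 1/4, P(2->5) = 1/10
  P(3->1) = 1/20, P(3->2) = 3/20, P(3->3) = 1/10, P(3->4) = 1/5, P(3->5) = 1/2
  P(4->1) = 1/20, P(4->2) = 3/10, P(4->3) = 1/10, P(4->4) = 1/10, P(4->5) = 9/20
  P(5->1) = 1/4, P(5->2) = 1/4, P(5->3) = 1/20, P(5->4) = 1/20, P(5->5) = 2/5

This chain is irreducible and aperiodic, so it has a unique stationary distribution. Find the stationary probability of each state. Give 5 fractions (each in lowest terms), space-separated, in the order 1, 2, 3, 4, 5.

The stationary distribution satisfies pi = pi * P, i.e.:
  pi_1 = 3/20*pi_1 + 1/10*pi_2 + 1/20*pi_3 + 1/20*pi_4 + 1/4*pi_5
  pi_2 = 1/20*pi_1 + 7/20*pi_2 + 3/20*pi_3 + 3/10*pi_4 + 1/4*pi_5
  pi_3 = 1/5*pi_1 + 1/5*pi_2 + 1/10*pi_3 + 1/10*pi_4 + 1/20*pi_5
  pi_4 = 9/20*pi_1 + 1/4*pi_2 + 1/5*pi_3 + 1/10*pi_4 + 1/20*pi_5
  pi_5 = 3/20*pi_1 + 1/10*pi_2 + 1/2*pi_3 + 9/20*pi_4 + 2/5*pi_5
with normalization: pi_1 + pi_2 + pi_3 + pi_4 + pi_5 = 1.

Using the first 4 balance equations plus normalization, the linear system A*pi = b is:
  [-17/20, 1/10, 1/20, 1/20, 1/4] . pi = 0
  [1/20, -13/20, 3/20, 3/10, 1/4] . pi = 0
  [1/5, 1/5, -9/10, 1/10, 1/20] . pi = 0
  [9/20, 1/4, 1/5, -9/10, 1/20] . pi = 0
  [1, 1, 1, 1, 1] . pi = 1

Solving yields:
  pi_1 = 21157/152459
  pi_2 = 37111/152459
  pi_3 = 18682/152459
  pi_4 = 27695/152459
  pi_5 = 47814/152459

Verification (pi * P):
  21157/152459*3/20 + 37111/152459*1/10 + 18682/152459*1/20 + 27695/152459*1/20 + 47814/152459*1/4 = 21157/152459 = pi_1  (ok)
  21157/152459*1/20 + 37111/152459*7/20 + 18682/152459*3/20 + 27695/152459*3/10 + 47814/152459*1/4 = 37111/152459 = pi_2  (ok)
  21157/152459*1/5 + 37111/152459*1/5 + 18682/152459*1/10 + 27695/152459*1/10 + 47814/152459*1/20 = 18682/152459 = pi_3  (ok)
  21157/152459*9/20 + 37111/152459*1/4 + 18682/152459*1/5 + 27695/152459*1/10 + 47814/152459*1/20 = 27695/152459 = pi_4  (ok)
  21157/152459*3/20 + 37111/152459*1/10 + 18682/152459*1/2 + 27695/152459*9/20 + 47814/152459*2/5 = 47814/152459 = pi_5  (ok)

Answer: 21157/152459 37111/152459 18682/152459 27695/152459 47814/152459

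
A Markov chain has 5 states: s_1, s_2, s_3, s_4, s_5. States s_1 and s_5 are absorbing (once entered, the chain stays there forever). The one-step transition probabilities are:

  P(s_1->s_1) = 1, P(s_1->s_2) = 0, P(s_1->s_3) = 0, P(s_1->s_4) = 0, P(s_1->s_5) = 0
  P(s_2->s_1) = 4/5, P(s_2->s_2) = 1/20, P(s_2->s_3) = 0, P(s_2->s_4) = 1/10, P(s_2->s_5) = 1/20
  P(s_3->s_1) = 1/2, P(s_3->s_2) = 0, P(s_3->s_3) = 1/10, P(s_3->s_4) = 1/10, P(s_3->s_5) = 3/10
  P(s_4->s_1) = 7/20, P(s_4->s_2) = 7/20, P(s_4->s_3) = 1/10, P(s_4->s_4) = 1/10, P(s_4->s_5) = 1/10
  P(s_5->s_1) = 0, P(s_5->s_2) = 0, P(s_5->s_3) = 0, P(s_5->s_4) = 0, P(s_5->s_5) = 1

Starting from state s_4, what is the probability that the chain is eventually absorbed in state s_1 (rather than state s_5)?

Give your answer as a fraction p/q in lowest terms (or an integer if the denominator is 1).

Answer: 2395/2914

Derivation:
Let a_i = P(absorbed in s_1 | start in state i).
Boundary conditions: a_s_1 = 1, a_s_5 = 0.
For each transient state i, a_i = sum_j P(i->j) * a_j:
  a_s_2 = 4/5*a_s_1 + 1/20*a_s_2 + 0*a_s_3 + 1/10*a_s_4 + 1/20*a_s_5
  a_s_3 = 1/2*a_s_1 + 0*a_s_2 + 1/10*a_s_3 + 1/10*a_s_4 + 3/10*a_s_5
  a_s_4 = 7/20*a_s_1 + 7/20*a_s_2 + 1/10*a_s_3 + 1/10*a_s_4 + 1/10*a_s_5

Substituting a_s_1 = 1 and a_s_5 = 0, rearrange to (I - Q) a = r where r[i] = P(i -> s_1):
  [19/20, 0, -1/10] . (a_s_2, a_s_3, a_s_4) = 4/5
  [0, 9/10, -1/10] . (a_s_2, a_s_3, a_s_4) = 1/2
  [-7/20, -1/10, 9/10] . (a_s_2, a_s_3, a_s_4) = 7/20

Solving yields:
  a_s_2 = 1353/1457
  a_s_3 = 1885/2914
  a_s_4 = 2395/2914

Starting state is s_4, so the absorption probability is a_s_4 = 2395/2914.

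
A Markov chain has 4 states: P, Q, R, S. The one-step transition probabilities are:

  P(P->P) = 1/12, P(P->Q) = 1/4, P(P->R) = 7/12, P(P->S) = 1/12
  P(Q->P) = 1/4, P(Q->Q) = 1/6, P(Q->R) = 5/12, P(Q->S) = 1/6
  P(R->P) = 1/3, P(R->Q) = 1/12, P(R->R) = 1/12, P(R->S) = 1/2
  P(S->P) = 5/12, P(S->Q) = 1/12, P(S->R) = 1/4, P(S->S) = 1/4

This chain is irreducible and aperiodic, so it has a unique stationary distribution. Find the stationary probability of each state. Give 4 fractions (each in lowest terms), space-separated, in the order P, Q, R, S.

Answer: 707/2568 181/1284 67/214 695/2568

Derivation:
The stationary distribution satisfies pi = pi * P, i.e.:
  pi_P = 1/12*pi_P + 1/4*pi_Q + 1/3*pi_R + 5/12*pi_S
  pi_Q = 1/4*pi_P + 1/6*pi_Q + 1/12*pi_R + 1/12*pi_S
  pi_R = 7/12*pi_P + 5/12*pi_Q + 1/12*pi_R + 1/4*pi_S
  pi_S = 1/12*pi_P + 1/6*pi_Q + 1/2*pi_R + 1/4*pi_S
with normalization: pi_P + pi_Q + pi_R + pi_S = 1.

Using the first 3 balance equations plus normalization, the linear system A*pi = b is:
  [-11/12, 1/4, 1/3, 5/12] . pi = 0
  [1/4, -5/6, 1/12, 1/12] . pi = 0
  [7/12, 5/12, -11/12, 1/4] . pi = 0
  [1, 1, 1, 1] . pi = 1

Solving yields:
  pi_P = 707/2568
  pi_Q = 181/1284
  pi_R = 67/214
  pi_S = 695/2568

Verification (pi * P):
  707/2568*1/12 + 181/1284*1/4 + 67/214*1/3 + 695/2568*5/12 = 707/2568 = pi_P  (ok)
  707/2568*1/4 + 181/1284*1/6 + 67/214*1/12 + 695/2568*1/12 = 181/1284 = pi_Q  (ok)
  707/2568*7/12 + 181/1284*5/12 + 67/214*1/12 + 695/2568*1/4 = 67/214 = pi_R  (ok)
  707/2568*1/12 + 181/1284*1/6 + 67/214*1/2 + 695/2568*1/4 = 695/2568 = pi_S  (ok)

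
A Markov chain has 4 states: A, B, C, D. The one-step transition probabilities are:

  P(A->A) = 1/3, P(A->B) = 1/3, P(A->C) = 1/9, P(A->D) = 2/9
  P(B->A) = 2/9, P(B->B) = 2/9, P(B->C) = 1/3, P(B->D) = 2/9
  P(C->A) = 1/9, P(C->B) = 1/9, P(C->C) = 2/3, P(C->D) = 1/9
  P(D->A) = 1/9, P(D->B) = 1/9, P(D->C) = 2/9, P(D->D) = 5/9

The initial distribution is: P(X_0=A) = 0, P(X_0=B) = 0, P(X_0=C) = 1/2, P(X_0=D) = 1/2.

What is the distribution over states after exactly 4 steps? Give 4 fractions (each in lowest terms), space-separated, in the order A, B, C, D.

Propagating the distribution step by step (d_{t+1} = d_t * P):
d_0 = (A=0, B=0, C=1/2, D=1/2)
  d_1[A] = 0*1/3 + 0*2/9 + 1/2*1/9 + 1/2*1/9 = 1/9
  d_1[B] = 0*1/3 + 0*2/9 + 1/2*1/9 + 1/2*1/9 = 1/9
  d_1[C] = 0*1/9 + 0*1/3 + 1/2*2/3 + 1/2*2/9 = 4/9
  d_1[D] = 0*2/9 + 0*2/9 + 1/2*1/9 + 1/2*5/9 = 1/3
d_1 = (A=1/9, B=1/9, C=4/9, D=1/3)
  d_2[A] = 1/9*1/3 + 1/9*2/9 + 4/9*1/9 + 1/3*1/9 = 4/27
  d_2[B] = 1/9*1/3 + 1/9*2/9 + 4/9*1/9 + 1/3*1/9 = 4/27
  d_2[C] = 1/9*1/9 + 1/9*1/3 + 4/9*2/3 + 1/3*2/9 = 34/81
  d_2[D] = 1/9*2/9 + 1/9*2/9 + 4/9*1/9 + 1/3*5/9 = 23/81
d_2 = (A=4/27, B=4/27, C=34/81, D=23/81)
  d_3[A] = 4/27*1/3 + 4/27*2/9 + 34/81*1/9 + 23/81*1/9 = 13/81
  d_3[B] = 4/27*1/3 + 4/27*2/9 + 34/81*1/9 + 23/81*1/9 = 13/81
  d_3[C] = 4/27*1/9 + 4/27*1/3 + 34/81*2/3 + 23/81*2/9 = 298/729
  d_3[D] = 4/27*2/9 + 4/27*2/9 + 34/81*1/9 + 23/81*5/9 = 197/729
d_3 = (A=13/81, B=13/81, C=298/729, D=197/729)
  d_4[A] = 13/81*1/3 + 13/81*2/9 + 298/729*1/9 + 197/729*1/9 = 40/243
  d_4[B] = 13/81*1/3 + 13/81*2/9 + 298/729*1/9 + 197/729*1/9 = 40/243
  d_4[C] = 13/81*1/9 + 13/81*1/3 + 298/729*2/3 + 197/729*2/9 = 2650/6561
  d_4[D] = 13/81*2/9 + 13/81*2/9 + 298/729*1/9 + 197/729*5/9 = 1751/6561
d_4 = (A=40/243, B=40/243, C=2650/6561, D=1751/6561)

Answer: 40/243 40/243 2650/6561 1751/6561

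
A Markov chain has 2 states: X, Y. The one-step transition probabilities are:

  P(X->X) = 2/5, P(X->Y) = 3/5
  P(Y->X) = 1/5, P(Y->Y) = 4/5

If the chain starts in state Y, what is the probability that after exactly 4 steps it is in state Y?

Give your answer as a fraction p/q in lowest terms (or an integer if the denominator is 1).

Answer: 469/625

Derivation:
Computing P^4 by repeated multiplication:
P^1 =
  X: [2/5, 3/5]
  Y: [1/5, 4/5]
P^2 =
  X: [7/25, 18/25]
  Y: [6/25, 19/25]
P^3 =
  X: [32/125, 93/125]
  Y: [31/125, 94/125]
P^4 =
  X: [157/625, 468/625]
  Y: [156/625, 469/625]

(P^4)[Y -> Y] = 469/625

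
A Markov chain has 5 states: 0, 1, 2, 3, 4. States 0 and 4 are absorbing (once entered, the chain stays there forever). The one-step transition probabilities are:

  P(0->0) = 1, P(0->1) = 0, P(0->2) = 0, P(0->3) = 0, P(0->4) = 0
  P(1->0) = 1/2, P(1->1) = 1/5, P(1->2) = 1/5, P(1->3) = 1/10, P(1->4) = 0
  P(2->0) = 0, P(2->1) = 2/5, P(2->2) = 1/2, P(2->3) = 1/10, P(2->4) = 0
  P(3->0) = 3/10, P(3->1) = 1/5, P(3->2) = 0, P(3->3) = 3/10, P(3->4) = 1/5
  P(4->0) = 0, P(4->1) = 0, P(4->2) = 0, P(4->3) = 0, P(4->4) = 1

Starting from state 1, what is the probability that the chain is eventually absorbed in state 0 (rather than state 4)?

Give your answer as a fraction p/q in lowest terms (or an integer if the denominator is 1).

Answer: 14/15

Derivation:
Let a_i = P(absorbed in 0 | start in state i).
Boundary conditions: a_0 = 1, a_4 = 0.
For each transient state i, a_i = sum_j P(i->j) * a_j:
  a_1 = 1/2*a_0 + 1/5*a_1 + 1/5*a_2 + 1/10*a_3 + 0*a_4
  a_2 = 0*a_0 + 2/5*a_1 + 1/2*a_2 + 1/10*a_3 + 0*a_4
  a_3 = 3/10*a_0 + 1/5*a_1 + 0*a_2 + 3/10*a_3 + 1/5*a_4

Substituting a_0 = 1 and a_4 = 0, rearrange to (I - Q) a = r where r[i] = P(i -> 0):
  [4/5, -1/5, -1/10] . (a_1, a_2, a_3) = 1/2
  [-2/5, 1/2, -1/10] . (a_1, a_2, a_3) = 0
  [-1/5, 0, 7/10] . (a_1, a_2, a_3) = 3/10

Solving yields:
  a_1 = 14/15
  a_2 = 31/35
  a_3 = 73/105

Starting state is 1, so the absorption probability is a_1 = 14/15.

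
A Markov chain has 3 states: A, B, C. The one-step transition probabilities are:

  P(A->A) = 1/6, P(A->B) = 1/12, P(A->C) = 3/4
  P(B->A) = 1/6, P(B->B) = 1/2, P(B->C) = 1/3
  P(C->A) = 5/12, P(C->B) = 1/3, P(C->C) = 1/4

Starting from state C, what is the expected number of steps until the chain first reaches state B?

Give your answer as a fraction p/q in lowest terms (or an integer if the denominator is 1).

Let h_i = expected steps to first reach B from state i.
Boundary: h_B = 0.
First-step equations for the other states:
  h_A = 1 + 1/6*h_A + 1/12*h_B + 3/4*h_C
  h_C = 1 + 5/12*h_A + 1/3*h_B + 1/4*h_C

Substituting h_B = 0 and rearranging gives the linear system (I - Q) h = 1:
  [5/6, -3/4] . (h_A, h_C) = 1
  [-5/12, 3/4] . (h_A, h_C) = 1

Solving yields:
  h_A = 24/5
  h_C = 4

Starting state is C, so the expected hitting time is h_C = 4.

Answer: 4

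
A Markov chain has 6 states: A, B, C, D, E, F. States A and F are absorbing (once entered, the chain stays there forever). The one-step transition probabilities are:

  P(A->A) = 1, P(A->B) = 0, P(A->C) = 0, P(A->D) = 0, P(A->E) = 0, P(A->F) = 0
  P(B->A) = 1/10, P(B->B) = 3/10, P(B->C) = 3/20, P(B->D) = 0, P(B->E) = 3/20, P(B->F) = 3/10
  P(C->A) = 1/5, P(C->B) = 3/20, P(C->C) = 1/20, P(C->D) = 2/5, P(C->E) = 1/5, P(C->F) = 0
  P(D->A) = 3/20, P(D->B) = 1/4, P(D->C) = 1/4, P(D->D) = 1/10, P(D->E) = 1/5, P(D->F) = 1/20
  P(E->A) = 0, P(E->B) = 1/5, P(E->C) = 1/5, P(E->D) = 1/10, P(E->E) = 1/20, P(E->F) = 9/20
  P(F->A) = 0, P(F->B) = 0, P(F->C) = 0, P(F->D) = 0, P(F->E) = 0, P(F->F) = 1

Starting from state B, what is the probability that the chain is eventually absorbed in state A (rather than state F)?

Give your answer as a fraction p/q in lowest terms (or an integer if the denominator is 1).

Let a_i = P(absorbed in A | start in state i).
Boundary conditions: a_A = 1, a_F = 0.
For each transient state i, a_i = sum_j P(i->j) * a_j:
  a_B = 1/10*a_A + 3/10*a_B + 3/20*a_C + 0*a_D + 3/20*a_E + 3/10*a_F
  a_C = 1/5*a_A + 3/20*a_B + 1/20*a_C + 2/5*a_D + 1/5*a_E + 0*a_F
  a_D = 3/20*a_A + 1/4*a_B + 1/4*a_C + 1/10*a_D + 1/5*a_E + 1/20*a_F
  a_E = 0*a_A + 1/5*a_B + 1/5*a_C + 1/10*a_D + 1/20*a_E + 9/20*a_F

Substituting a_A = 1 and a_F = 0, rearrange to (I - Q) a = r where r[i] = P(i -> A):
  [7/10, -3/20, 0, -3/20] . (a_B, a_C, a_D, a_E) = 1/10
  [-3/20, 19/20, -2/5, -1/5] . (a_B, a_C, a_D, a_E) = 1/5
  [-1/4, -1/4, 9/10, -1/5] . (a_B, a_C, a_D, a_E) = 3/20
  [-1/5, -1/5, -1/10, 19/20] . (a_B, a_C, a_D, a_E) = 0

Solving yields:
  a_B = 2887/9959
  a_C = 14321/29877
  a_D = 8491/19918
  a_E = 6179/29877

Starting state is B, so the absorption probability is a_B = 2887/9959.

Answer: 2887/9959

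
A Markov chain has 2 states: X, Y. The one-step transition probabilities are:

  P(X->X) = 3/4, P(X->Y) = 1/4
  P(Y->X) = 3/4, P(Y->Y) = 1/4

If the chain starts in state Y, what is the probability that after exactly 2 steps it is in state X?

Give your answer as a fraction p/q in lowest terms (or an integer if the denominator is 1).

Computing P^2 by repeated multiplication:
P^1 =
  X: [3/4, 1/4]
  Y: [3/4, 1/4]
P^2 =
  X: [3/4, 1/4]
  Y: [3/4, 1/4]

(P^2)[Y -> X] = 3/4

Answer: 3/4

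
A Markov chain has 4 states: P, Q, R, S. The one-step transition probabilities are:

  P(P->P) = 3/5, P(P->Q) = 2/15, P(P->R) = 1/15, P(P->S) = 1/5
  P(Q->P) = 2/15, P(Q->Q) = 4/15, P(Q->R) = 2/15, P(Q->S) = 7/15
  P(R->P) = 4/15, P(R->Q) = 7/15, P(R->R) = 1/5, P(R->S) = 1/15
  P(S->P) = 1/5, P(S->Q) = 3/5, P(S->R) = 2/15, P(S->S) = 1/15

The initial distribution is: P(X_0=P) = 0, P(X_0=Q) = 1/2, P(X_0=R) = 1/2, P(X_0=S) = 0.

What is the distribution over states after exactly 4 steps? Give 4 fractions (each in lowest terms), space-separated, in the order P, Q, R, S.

Answer: 15304/50625 1357/4050 12373/101250 12172/50625

Derivation:
Propagating the distribution step by step (d_{t+1} = d_t * P):
d_0 = (P=0, Q=1/2, R=1/2, S=0)
  d_1[P] = 0*3/5 + 1/2*2/15 + 1/2*4/15 + 0*1/5 = 1/5
  d_1[Q] = 0*2/15 + 1/2*4/15 + 1/2*7/15 + 0*3/5 = 11/30
  d_1[R] = 0*1/15 + 1/2*2/15 + 1/2*1/5 + 0*2/15 = 1/6
  d_1[S] = 0*1/5 + 1/2*7/15 + 1/2*1/15 + 0*1/15 = 4/15
d_1 = (P=1/5, Q=11/30, R=1/6, S=4/15)
  d_2[P] = 1/5*3/5 + 11/30*2/15 + 1/6*4/15 + 4/15*1/5 = 4/15
  d_2[Q] = 1/5*2/15 + 11/30*4/15 + 1/6*7/15 + 4/15*3/5 = 163/450
  d_2[R] = 1/5*1/15 + 11/30*2/15 + 1/6*1/5 + 4/15*2/15 = 59/450
  d_2[S] = 1/5*1/5 + 11/30*7/15 + 1/6*1/15 + 4/15*1/15 = 6/25
d_2 = (P=4/15, Q=163/450, R=59/450, S=6/25)
  d_3[P] = 4/15*3/5 + 163/450*2/15 + 59/450*4/15 + 6/25*1/5 = 983/3375
  d_3[Q] = 4/15*2/15 + 163/450*4/15 + 59/450*7/15 + 6/25*3/5 = 253/750
  d_3[R] = 4/15*1/15 + 163/450*2/15 + 59/450*1/5 + 6/25*2/15 = 839/6750
  d_3[S] = 4/15*1/5 + 163/450*7/15 + 59/450*1/15 + 6/25*1/15 = 278/1125
d_3 = (P=983/3375, Q=253/750, R=839/6750, S=278/1125)
  d_4[P] = 983/3375*3/5 + 253/750*2/15 + 839/6750*4/15 + 278/1125*1/5 = 15304/50625
  d_4[Q] = 983/3375*2/15 + 253/750*4/15 + 839/6750*7/15 + 278/1125*3/5 = 1357/4050
  d_4[R] = 983/3375*1/15 + 253/750*2/15 + 839/6750*1/5 + 278/1125*2/15 = 12373/101250
  d_4[S] = 983/3375*1/5 + 253/750*7/15 + 839/6750*1/15 + 278/1125*1/15 = 12172/50625
d_4 = (P=15304/50625, Q=1357/4050, R=12373/101250, S=12172/50625)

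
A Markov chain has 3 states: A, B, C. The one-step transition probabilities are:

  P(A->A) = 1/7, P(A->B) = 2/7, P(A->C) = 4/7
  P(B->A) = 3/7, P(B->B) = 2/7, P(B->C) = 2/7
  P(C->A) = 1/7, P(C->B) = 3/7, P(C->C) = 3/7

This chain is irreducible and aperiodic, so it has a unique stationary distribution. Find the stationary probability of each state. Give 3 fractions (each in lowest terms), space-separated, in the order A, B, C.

The stationary distribution satisfies pi = pi * P, i.e.:
  pi_A = 1/7*pi_A + 3/7*pi_B + 1/7*pi_C
  pi_B = 2/7*pi_A + 2/7*pi_B + 3/7*pi_C
  pi_C = 4/7*pi_A + 2/7*pi_B + 3/7*pi_C
with normalization: pi_A + pi_B + pi_C = 1.

Using the first 2 balance equations plus normalization, the linear system A*pi = b is:
  [-6/7, 3/7, 1/7] . pi = 0
  [2/7, -5/7, 3/7] . pi = 0
  [1, 1, 1] . pi = 1

Solving yields:
  pi_A = 7/29
  pi_B = 10/29
  pi_C = 12/29

Verification (pi * P):
  7/29*1/7 + 10/29*3/7 + 12/29*1/7 = 7/29 = pi_A  (ok)
  7/29*2/7 + 10/29*2/7 + 12/29*3/7 = 10/29 = pi_B  (ok)
  7/29*4/7 + 10/29*2/7 + 12/29*3/7 = 12/29 = pi_C  (ok)

Answer: 7/29 10/29 12/29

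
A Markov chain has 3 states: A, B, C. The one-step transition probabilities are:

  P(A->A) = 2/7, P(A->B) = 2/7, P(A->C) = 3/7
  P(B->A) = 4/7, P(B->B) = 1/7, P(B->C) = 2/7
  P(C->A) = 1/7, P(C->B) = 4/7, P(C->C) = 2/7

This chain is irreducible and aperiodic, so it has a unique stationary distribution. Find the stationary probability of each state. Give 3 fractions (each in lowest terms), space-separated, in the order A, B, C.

The stationary distribution satisfies pi = pi * P, i.e.:
  pi_A = 2/7*pi_A + 4/7*pi_B + 1/7*pi_C
  pi_B = 2/7*pi_A + 1/7*pi_B + 4/7*pi_C
  pi_C = 3/7*pi_A + 2/7*pi_B + 2/7*pi_C
with normalization: pi_A + pi_B + pi_C = 1.

Using the first 2 balance equations plus normalization, the linear system A*pi = b is:
  [-5/7, 4/7, 1/7] . pi = 0
  [2/7, -6/7, 4/7] . pi = 0
  [1, 1, 1] . pi = 1

Solving yields:
  pi_A = 1/3
  pi_B = 1/3
  pi_C = 1/3

Verification (pi * P):
  1/3*2/7 + 1/3*4/7 + 1/3*1/7 = 1/3 = pi_A  (ok)
  1/3*2/7 + 1/3*1/7 + 1/3*4/7 = 1/3 = pi_B  (ok)
  1/3*3/7 + 1/3*2/7 + 1/3*2/7 = 1/3 = pi_C  (ok)

Answer: 1/3 1/3 1/3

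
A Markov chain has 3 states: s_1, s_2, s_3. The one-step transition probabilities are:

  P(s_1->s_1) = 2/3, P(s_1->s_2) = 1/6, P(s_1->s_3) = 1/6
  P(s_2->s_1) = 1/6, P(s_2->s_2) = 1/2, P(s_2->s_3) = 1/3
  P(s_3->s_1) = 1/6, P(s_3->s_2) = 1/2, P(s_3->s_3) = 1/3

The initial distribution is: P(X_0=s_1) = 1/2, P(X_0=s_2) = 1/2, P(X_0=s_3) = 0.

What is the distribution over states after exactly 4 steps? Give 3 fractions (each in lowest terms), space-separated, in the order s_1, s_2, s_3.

Propagating the distribution step by step (d_{t+1} = d_t * P):
d_0 = (s_1=1/2, s_2=1/2, s_3=0)
  d_1[s_1] = 1/2*2/3 + 1/2*1/6 + 0*1/6 = 5/12
  d_1[s_2] = 1/2*1/6 + 1/2*1/2 + 0*1/2 = 1/3
  d_1[s_3] = 1/2*1/6 + 1/2*1/3 + 0*1/3 = 1/4
d_1 = (s_1=5/12, s_2=1/3, s_3=1/4)
  d_2[s_1] = 5/12*2/3 + 1/3*1/6 + 1/4*1/6 = 3/8
  d_2[s_2] = 5/12*1/6 + 1/3*1/2 + 1/4*1/2 = 13/36
  d_2[s_3] = 5/12*1/6 + 1/3*1/3 + 1/4*1/3 = 19/72
d_2 = (s_1=3/8, s_2=13/36, s_3=19/72)
  d_3[s_1] = 3/8*2/3 + 13/36*1/6 + 19/72*1/6 = 17/48
  d_3[s_2] = 3/8*1/6 + 13/36*1/2 + 19/72*1/2 = 3/8
  d_3[s_3] = 3/8*1/6 + 13/36*1/3 + 19/72*1/3 = 13/48
d_3 = (s_1=17/48, s_2=3/8, s_3=13/48)
  d_4[s_1] = 17/48*2/3 + 3/8*1/6 + 13/48*1/6 = 11/32
  d_4[s_2] = 17/48*1/6 + 3/8*1/2 + 13/48*1/2 = 55/144
  d_4[s_3] = 17/48*1/6 + 3/8*1/3 + 13/48*1/3 = 79/288
d_4 = (s_1=11/32, s_2=55/144, s_3=79/288)

Answer: 11/32 55/144 79/288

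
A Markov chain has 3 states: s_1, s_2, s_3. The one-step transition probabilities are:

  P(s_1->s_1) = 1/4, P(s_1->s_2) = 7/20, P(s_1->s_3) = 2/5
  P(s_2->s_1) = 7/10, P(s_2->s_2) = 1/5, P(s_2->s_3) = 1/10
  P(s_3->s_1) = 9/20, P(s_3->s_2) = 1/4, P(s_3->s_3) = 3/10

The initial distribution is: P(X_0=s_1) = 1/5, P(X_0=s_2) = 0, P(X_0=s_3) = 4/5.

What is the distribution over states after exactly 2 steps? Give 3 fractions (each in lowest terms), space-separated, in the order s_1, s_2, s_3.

Propagating the distribution step by step (d_{t+1} = d_t * P):
d_0 = (s_1=1/5, s_2=0, s_3=4/5)
  d_1[s_1] = 1/5*1/4 + 0*7/10 + 4/5*9/20 = 41/100
  d_1[s_2] = 1/5*7/20 + 0*1/5 + 4/5*1/4 = 27/100
  d_1[s_3] = 1/5*2/5 + 0*1/10 + 4/5*3/10 = 8/25
d_1 = (s_1=41/100, s_2=27/100, s_3=8/25)
  d_2[s_1] = 41/100*1/4 + 27/100*7/10 + 8/25*9/20 = 871/2000
  d_2[s_2] = 41/100*7/20 + 27/100*1/5 + 8/25*1/4 = 111/400
  d_2[s_3] = 41/100*2/5 + 27/100*1/10 + 8/25*3/10 = 287/1000
d_2 = (s_1=871/2000, s_2=111/400, s_3=287/1000)

Answer: 871/2000 111/400 287/1000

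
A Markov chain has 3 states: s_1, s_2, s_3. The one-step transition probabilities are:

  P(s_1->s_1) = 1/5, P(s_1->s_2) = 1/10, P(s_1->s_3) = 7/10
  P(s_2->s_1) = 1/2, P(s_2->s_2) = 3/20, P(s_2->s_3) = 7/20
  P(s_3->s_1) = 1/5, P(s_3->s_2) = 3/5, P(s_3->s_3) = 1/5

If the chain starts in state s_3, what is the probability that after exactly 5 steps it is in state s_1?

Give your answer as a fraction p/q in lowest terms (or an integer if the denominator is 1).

Computing P^5 by repeated multiplication:
P^1 =
  s_1: [1/5, 1/10, 7/10]
  s_2: [1/2, 3/20, 7/20]
  s_3: [1/5, 3/5, 1/5]
P^2 =
  s_1: [23/100, 91/200, 63/200]
  s_2: [49/200, 113/400, 189/400]
  s_3: [19/50, 23/100, 39/100]
P^3 =
  s_1: [673/2000, 1121/4000, 1533/4000]
  s_2: [1139/4000, 2803/8000, 2919/8000]
  s_3: [269/1000, 613/2000, 849/2000]
P^4 =
  s_1: [11363/40000, 24451/80000, 32823/80000]
  s_2: [24409/80000, 47993/160000, 63189/160000]
  s_3: [5839/20000, 13103/40000, 15219/40000]
P^5 =
  s_1: [233353/800000, 512681/1600000, 620613/1600000]
  s_2: [463979/1600000, 999883/3200000, 1272159/3200000]
  s_3: [119309/400000, 245293/800000, 316089/800000]

(P^5)[s_3 -> s_1] = 119309/400000

Answer: 119309/400000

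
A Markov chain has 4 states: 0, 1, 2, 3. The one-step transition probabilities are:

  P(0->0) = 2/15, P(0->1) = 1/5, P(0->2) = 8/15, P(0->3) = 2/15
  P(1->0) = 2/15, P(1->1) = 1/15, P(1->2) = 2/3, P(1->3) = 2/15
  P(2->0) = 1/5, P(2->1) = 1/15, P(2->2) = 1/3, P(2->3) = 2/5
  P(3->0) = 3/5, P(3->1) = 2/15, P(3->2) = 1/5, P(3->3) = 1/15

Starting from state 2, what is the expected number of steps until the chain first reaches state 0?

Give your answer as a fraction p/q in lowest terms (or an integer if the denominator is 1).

Let h_i = expected steps to first reach 0 from state i.
Boundary: h_0 = 0.
First-step equations for the other states:
  h_1 = 1 + 2/15*h_0 + 1/15*h_1 + 2/3*h_2 + 2/15*h_3
  h_2 = 1 + 1/5*h_0 + 1/15*h_1 + 1/3*h_2 + 2/5*h_3
  h_3 = 1 + 3/5*h_0 + 2/15*h_1 + 1/5*h_2 + 1/15*h_3

Substituting h_0 = 0 and rearranging gives the linear system (I - Q) h = 1:
  [14/15, -2/3, -2/15] . (h_1, h_2, h_3) = 1
  [-1/15, 2/3, -2/5] . (h_1, h_2, h_3) = 1
  [-2/15, -1/5, 14/15] . (h_1, h_2, h_3) = 1

Solving yields:
  h_1 = 2610/701
  h_2 = 2280/701
  h_3 = 3225/1402

Starting state is 2, so the expected hitting time is h_2 = 2280/701.

Answer: 2280/701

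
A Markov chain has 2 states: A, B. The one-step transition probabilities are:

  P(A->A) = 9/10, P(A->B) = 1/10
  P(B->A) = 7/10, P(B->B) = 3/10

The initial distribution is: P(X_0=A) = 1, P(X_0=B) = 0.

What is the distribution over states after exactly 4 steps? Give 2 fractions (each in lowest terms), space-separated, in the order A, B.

Propagating the distribution step by step (d_{t+1} = d_t * P):
d_0 = (A=1, B=0)
  d_1[A] = 1*9/10 + 0*7/10 = 9/10
  d_1[B] = 1*1/10 + 0*3/10 = 1/10
d_1 = (A=9/10, B=1/10)
  d_2[A] = 9/10*9/10 + 1/10*7/10 = 22/25
  d_2[B] = 9/10*1/10 + 1/10*3/10 = 3/25
d_2 = (A=22/25, B=3/25)
  d_3[A] = 22/25*9/10 + 3/25*7/10 = 219/250
  d_3[B] = 22/25*1/10 + 3/25*3/10 = 31/250
d_3 = (A=219/250, B=31/250)
  d_4[A] = 219/250*9/10 + 31/250*7/10 = 547/625
  d_4[B] = 219/250*1/10 + 31/250*3/10 = 78/625
d_4 = (A=547/625, B=78/625)

Answer: 547/625 78/625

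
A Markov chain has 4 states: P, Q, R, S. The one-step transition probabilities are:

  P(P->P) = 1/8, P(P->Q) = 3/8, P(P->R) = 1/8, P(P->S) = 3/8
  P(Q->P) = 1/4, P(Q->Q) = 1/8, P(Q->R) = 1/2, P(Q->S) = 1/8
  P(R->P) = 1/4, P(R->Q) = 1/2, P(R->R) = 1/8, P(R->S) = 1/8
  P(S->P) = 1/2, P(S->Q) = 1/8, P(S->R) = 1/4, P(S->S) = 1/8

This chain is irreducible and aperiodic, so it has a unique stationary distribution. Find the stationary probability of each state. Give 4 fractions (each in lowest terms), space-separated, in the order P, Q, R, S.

The stationary distribution satisfies pi = pi * P, i.e.:
  pi_P = 1/8*pi_P + 1/4*pi_Q + 1/4*pi_R + 1/2*pi_S
  pi_Q = 3/8*pi_P + 1/8*pi_Q + 1/2*pi_R + 1/8*pi_S
  pi_R = 1/8*pi_P + 1/2*pi_Q + 1/8*pi_R + 1/4*pi_S
  pi_S = 3/8*pi_P + 1/8*pi_Q + 1/8*pi_R + 1/8*pi_S
with normalization: pi_P + pi_Q + pi_R + pi_S = 1.

Using the first 3 balance equations plus normalization, the linear system A*pi = b is:
  [-7/8, 1/4, 1/4, 1/2] . pi = 0
  [3/8, -7/8, 1/2, 1/8] . pi = 0
  [1/8, 1/2, -7/8, 1/4] . pi = 0
  [1, 1, 1, 1] . pi = 1

Solving yields:
  pi_P = 9/34
  pi_Q = 215/748
  pi_R = 48/187
  pi_S = 13/68

Verification (pi * P):
  9/34*1/8 + 215/748*1/4 + 48/187*1/4 + 13/68*1/2 = 9/34 = pi_P  (ok)
  9/34*3/8 + 215/748*1/8 + 48/187*1/2 + 13/68*1/8 = 215/748 = pi_Q  (ok)
  9/34*1/8 + 215/748*1/2 + 48/187*1/8 + 13/68*1/4 = 48/187 = pi_R  (ok)
  9/34*3/8 + 215/748*1/8 + 48/187*1/8 + 13/68*1/8 = 13/68 = pi_S  (ok)

Answer: 9/34 215/748 48/187 13/68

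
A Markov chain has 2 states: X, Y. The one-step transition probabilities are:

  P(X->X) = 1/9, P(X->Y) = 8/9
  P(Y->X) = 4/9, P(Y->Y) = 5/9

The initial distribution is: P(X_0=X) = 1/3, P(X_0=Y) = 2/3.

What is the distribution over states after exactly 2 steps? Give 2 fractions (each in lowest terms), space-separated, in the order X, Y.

Answer: 1/3 2/3

Derivation:
Propagating the distribution step by step (d_{t+1} = d_t * P):
d_0 = (X=1/3, Y=2/3)
  d_1[X] = 1/3*1/9 + 2/3*4/9 = 1/3
  d_1[Y] = 1/3*8/9 + 2/3*5/9 = 2/3
d_1 = (X=1/3, Y=2/3)
  d_2[X] = 1/3*1/9 + 2/3*4/9 = 1/3
  d_2[Y] = 1/3*8/9 + 2/3*5/9 = 2/3
d_2 = (X=1/3, Y=2/3)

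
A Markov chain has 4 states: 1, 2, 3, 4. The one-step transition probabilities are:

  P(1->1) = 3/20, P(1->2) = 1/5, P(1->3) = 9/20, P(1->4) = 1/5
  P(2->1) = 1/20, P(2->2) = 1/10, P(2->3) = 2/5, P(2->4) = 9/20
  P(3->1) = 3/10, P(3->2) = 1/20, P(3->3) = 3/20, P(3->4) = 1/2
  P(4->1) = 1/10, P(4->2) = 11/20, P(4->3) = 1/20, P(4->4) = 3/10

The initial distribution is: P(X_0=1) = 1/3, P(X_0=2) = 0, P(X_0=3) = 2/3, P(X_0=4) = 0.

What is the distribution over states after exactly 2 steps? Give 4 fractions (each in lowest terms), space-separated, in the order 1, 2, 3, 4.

Answer: 63/400 117/400 21/100 17/50

Derivation:
Propagating the distribution step by step (d_{t+1} = d_t * P):
d_0 = (1=1/3, 2=0, 3=2/3, 4=0)
  d_1[1] = 1/3*3/20 + 0*1/20 + 2/3*3/10 + 0*1/10 = 1/4
  d_1[2] = 1/3*1/5 + 0*1/10 + 2/3*1/20 + 0*11/20 = 1/10
  d_1[3] = 1/3*9/20 + 0*2/5 + 2/3*3/20 + 0*1/20 = 1/4
  d_1[4] = 1/3*1/5 + 0*9/20 + 2/3*1/2 + 0*3/10 = 2/5
d_1 = (1=1/4, 2=1/10, 3=1/4, 4=2/5)
  d_2[1] = 1/4*3/20 + 1/10*1/20 + 1/4*3/10 + 2/5*1/10 = 63/400
  d_2[2] = 1/4*1/5 + 1/10*1/10 + 1/4*1/20 + 2/5*11/20 = 117/400
  d_2[3] = 1/4*9/20 + 1/10*2/5 + 1/4*3/20 + 2/5*1/20 = 21/100
  d_2[4] = 1/4*1/5 + 1/10*9/20 + 1/4*1/2 + 2/5*3/10 = 17/50
d_2 = (1=63/400, 2=117/400, 3=21/100, 4=17/50)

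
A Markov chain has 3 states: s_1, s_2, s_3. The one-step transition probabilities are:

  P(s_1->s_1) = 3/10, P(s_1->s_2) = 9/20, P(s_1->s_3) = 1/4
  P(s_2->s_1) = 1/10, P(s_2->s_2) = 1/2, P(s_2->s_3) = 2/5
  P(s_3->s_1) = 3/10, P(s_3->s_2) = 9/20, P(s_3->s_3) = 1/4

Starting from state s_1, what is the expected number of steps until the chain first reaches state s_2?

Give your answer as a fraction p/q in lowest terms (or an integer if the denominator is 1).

Let h_i = expected steps to first reach s_2 from state i.
Boundary: h_s_2 = 0.
First-step equations for the other states:
  h_s_1 = 1 + 3/10*h_s_1 + 9/20*h_s_2 + 1/4*h_s_3
  h_s_3 = 1 + 3/10*h_s_1 + 9/20*h_s_2 + 1/4*h_s_3

Substituting h_s_2 = 0 and rearranging gives the linear system (I - Q) h = 1:
  [7/10, -1/4] . (h_s_1, h_s_3) = 1
  [-3/10, 3/4] . (h_s_1, h_s_3) = 1

Solving yields:
  h_s_1 = 20/9
  h_s_3 = 20/9

Starting state is s_1, so the expected hitting time is h_s_1 = 20/9.

Answer: 20/9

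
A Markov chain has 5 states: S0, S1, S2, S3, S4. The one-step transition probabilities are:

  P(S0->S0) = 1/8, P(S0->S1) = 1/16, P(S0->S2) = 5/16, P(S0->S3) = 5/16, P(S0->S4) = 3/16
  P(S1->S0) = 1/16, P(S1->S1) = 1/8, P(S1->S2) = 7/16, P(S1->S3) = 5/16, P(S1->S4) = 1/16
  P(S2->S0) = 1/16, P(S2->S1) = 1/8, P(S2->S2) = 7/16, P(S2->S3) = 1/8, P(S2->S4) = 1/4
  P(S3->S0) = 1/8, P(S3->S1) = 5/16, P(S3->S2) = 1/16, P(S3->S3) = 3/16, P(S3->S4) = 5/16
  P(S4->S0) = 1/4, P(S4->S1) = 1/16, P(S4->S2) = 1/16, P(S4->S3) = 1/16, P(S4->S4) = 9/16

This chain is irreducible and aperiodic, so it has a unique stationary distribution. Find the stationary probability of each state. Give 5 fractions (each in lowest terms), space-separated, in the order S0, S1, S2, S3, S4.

Answer: 2705/18796 1187/9398 2193/9398 3107/18796 1556/4699

Derivation:
The stationary distribution satisfies pi = pi * P, i.e.:
  pi_S0 = 1/8*pi_S0 + 1/16*pi_S1 + 1/16*pi_S2 + 1/8*pi_S3 + 1/4*pi_S4
  pi_S1 = 1/16*pi_S0 + 1/8*pi_S1 + 1/8*pi_S2 + 5/16*pi_S3 + 1/16*pi_S4
  pi_S2 = 5/16*pi_S0 + 7/16*pi_S1 + 7/16*pi_S2 + 1/16*pi_S3 + 1/16*pi_S4
  pi_S3 = 5/16*pi_S0 + 5/16*pi_S1 + 1/8*pi_S2 + 3/16*pi_S3 + 1/16*pi_S4
  pi_S4 = 3/16*pi_S0 + 1/16*pi_S1 + 1/4*pi_S2 + 5/16*pi_S3 + 9/16*pi_S4
with normalization: pi_S0 + pi_S1 + pi_S2 + pi_S3 + pi_S4 = 1.

Using the first 4 balance equations plus normalization, the linear system A*pi = b is:
  [-7/8, 1/16, 1/16, 1/8, 1/4] . pi = 0
  [1/16, -7/8, 1/8, 5/16, 1/16] . pi = 0
  [5/16, 7/16, -9/16, 1/16, 1/16] . pi = 0
  [5/16, 5/16, 1/8, -13/16, 1/16] . pi = 0
  [1, 1, 1, 1, 1] . pi = 1

Solving yields:
  pi_S0 = 2705/18796
  pi_S1 = 1187/9398
  pi_S2 = 2193/9398
  pi_S3 = 3107/18796
  pi_S4 = 1556/4699

Verification (pi * P):
  2705/18796*1/8 + 1187/9398*1/16 + 2193/9398*1/16 + 3107/18796*1/8 + 1556/4699*1/4 = 2705/18796 = pi_S0  (ok)
  2705/18796*1/16 + 1187/9398*1/8 + 2193/9398*1/8 + 3107/18796*5/16 + 1556/4699*1/16 = 1187/9398 = pi_S1  (ok)
  2705/18796*5/16 + 1187/9398*7/16 + 2193/9398*7/16 + 3107/18796*1/16 + 1556/4699*1/16 = 2193/9398 = pi_S2  (ok)
  2705/18796*5/16 + 1187/9398*5/16 + 2193/9398*1/8 + 3107/18796*3/16 + 1556/4699*1/16 = 3107/18796 = pi_S3  (ok)
  2705/18796*3/16 + 1187/9398*1/16 + 2193/9398*1/4 + 3107/18796*5/16 + 1556/4699*9/16 = 1556/4699 = pi_S4  (ok)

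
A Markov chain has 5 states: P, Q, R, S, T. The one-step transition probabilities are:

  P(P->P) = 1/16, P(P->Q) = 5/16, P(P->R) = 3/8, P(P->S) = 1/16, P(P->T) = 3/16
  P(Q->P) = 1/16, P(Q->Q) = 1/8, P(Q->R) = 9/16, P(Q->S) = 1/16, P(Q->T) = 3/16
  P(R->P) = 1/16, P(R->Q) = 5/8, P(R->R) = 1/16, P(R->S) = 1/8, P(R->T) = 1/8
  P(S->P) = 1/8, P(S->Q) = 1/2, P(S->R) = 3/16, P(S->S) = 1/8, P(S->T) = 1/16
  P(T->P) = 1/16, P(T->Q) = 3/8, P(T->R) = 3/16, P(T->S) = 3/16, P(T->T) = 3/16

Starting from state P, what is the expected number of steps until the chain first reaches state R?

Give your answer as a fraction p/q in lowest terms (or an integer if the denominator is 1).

Let h_i = expected steps to first reach R from state i.
Boundary: h_R = 0.
First-step equations for the other states:
  h_P = 1 + 1/16*h_P + 5/16*h_Q + 3/8*h_R + 1/16*h_S + 3/16*h_T
  h_Q = 1 + 1/16*h_P + 1/8*h_Q + 9/16*h_R + 1/16*h_S + 3/16*h_T
  h_S = 1 + 1/8*h_P + 1/2*h_Q + 3/16*h_R + 1/8*h_S + 1/16*h_T
  h_T = 1 + 1/16*h_P + 3/8*h_Q + 3/16*h_R + 3/16*h_S + 3/16*h_T

Substituting h_R = 0 and rearranging gives the linear system (I - Q) h = 1:
  [15/16, -5/16, -1/16, -3/16] . (h_P, h_Q, h_S, h_T) = 1
  [-1/16, 7/8, -1/16, -3/16] . (h_P, h_Q, h_S, h_T) = 1
  [-1/8, -1/2, 7/8, -1/16] . (h_P, h_Q, h_S, h_T) = 1
  [-1/16, -3/8, -3/16, 13/16] . (h_P, h_Q, h_S, h_T) = 1

Solving yields:
  h_P = 37088/14049
  h_Q = 31232/14049
  h_S = 42368/14049
  h_T = 44336/14049

Starting state is P, so the expected hitting time is h_P = 37088/14049.

Answer: 37088/14049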